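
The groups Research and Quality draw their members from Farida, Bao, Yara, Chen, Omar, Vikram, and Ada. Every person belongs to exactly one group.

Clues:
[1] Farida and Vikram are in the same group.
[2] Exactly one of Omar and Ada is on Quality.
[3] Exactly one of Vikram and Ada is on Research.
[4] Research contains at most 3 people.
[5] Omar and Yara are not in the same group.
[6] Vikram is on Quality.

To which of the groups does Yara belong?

Yara: Research

From (6): Vikram ∈ Quality.
(1): Farida matches Vikram: Farida ∉ Research.
(1): Farida matches Vikram: Farida ∈ Quality.
(3) (exactly one): Ada ∈ Research.
(2) (exactly one): Omar ∈ Quality.
(5): Yara ∉ Quality.
Only one group left: Yara ∈ Research.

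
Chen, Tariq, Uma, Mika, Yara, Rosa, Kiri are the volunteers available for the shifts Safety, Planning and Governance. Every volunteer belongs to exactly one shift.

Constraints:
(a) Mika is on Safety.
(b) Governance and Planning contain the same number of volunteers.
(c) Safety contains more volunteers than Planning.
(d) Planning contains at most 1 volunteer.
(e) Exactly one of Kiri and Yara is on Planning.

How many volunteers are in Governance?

1

From (a): Mika ∈ Safety.
Suppose Chen ∈ Planning: no assignment then satisfies all the clues, so Chen ∉ Planning.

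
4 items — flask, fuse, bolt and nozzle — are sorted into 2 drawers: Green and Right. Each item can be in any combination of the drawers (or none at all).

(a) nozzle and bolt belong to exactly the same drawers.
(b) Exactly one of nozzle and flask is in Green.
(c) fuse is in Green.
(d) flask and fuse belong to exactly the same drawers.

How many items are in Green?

From (c): fuse ∈ Green.
(d): flask matches fuse: flask ∈ Green.
(b) (exactly one): nozzle ∉ Green.
(a): bolt matches nozzle: bolt ∉ Green.

2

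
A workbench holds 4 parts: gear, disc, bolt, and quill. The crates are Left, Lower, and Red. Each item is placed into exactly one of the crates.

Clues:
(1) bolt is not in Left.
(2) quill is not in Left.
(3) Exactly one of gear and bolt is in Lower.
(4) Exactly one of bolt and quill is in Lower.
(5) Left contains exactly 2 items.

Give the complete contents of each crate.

Left = {disc, gear}; Lower = {bolt}; Red = {quill}

From (1): bolt ∉ Left.
From (2): quill ∉ Left.
(5): only 2 candidates remain for Left, so all are in.
(3) (exactly one): bolt ∈ Lower.
(4) (exactly one): quill ∉ Lower.
Only one crate left: quill ∈ Red.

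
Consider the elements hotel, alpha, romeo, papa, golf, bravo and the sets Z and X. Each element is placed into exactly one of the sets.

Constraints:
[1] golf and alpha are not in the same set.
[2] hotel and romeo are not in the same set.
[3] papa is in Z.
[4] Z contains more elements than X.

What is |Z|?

4

From (3): papa ∈ Z.
Suppose bravo ∉ Z: no assignment then satisfies all the clues, so bravo ∈ Z.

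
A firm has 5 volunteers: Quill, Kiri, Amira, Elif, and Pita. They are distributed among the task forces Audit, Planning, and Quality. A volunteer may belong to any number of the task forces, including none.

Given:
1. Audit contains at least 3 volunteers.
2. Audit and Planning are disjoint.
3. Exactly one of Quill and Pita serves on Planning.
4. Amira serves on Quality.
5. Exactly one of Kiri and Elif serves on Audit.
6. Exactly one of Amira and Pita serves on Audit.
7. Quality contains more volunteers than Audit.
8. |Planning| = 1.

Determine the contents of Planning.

Planning = {Pita}

From (4): Amira ∈ Quality.
Suppose Quill ∈ Planning: no assignment then satisfies all the clues, so Quill ∉ Planning.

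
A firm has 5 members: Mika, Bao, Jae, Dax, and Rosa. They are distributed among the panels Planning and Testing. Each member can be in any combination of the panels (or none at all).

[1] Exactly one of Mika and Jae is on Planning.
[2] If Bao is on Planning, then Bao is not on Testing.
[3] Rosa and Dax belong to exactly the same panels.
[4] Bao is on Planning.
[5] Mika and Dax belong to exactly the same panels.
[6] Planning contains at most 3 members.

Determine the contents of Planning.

Planning = {Bao, Jae}

From (4): Bao ∈ Planning.
(2): Bao ∉ Testing.
Suppose Mika ∈ Planning: no assignment then satisfies all the clues, so Mika ∉ Planning.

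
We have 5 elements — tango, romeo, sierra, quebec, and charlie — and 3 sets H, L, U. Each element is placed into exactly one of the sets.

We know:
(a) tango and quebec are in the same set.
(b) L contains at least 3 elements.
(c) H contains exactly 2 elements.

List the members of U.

U = {}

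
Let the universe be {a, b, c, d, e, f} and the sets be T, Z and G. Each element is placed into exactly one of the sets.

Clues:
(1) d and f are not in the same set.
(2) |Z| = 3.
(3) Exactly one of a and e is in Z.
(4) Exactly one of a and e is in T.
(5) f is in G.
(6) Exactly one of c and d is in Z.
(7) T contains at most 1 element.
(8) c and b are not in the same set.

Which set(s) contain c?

c: G

From (5): f ∈ G.
(1): d ∉ G.
Suppose c ∈ T: no assignment then satisfies all the clues, so c ∉ T.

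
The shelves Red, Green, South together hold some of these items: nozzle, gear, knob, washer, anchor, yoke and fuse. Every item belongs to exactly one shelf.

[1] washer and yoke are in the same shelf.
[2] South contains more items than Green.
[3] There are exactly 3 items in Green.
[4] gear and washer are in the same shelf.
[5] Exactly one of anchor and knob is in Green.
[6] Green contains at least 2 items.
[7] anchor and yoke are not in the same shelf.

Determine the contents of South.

South = {gear, knob, washer, yoke}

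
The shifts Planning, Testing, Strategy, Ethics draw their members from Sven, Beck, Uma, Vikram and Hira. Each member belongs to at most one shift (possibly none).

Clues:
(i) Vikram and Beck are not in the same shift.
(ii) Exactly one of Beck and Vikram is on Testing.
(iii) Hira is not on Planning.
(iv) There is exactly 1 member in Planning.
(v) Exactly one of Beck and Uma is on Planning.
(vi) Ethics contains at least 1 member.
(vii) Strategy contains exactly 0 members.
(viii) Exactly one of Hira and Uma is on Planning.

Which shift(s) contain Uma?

Uma: Planning

From (iii): Hira ∉ Planning.
(vii): Strategy already has 0, so the rest are out.
(viii) (exactly one): Uma ∈ Planning.
(iv): Planning already has 1, so the rest are out.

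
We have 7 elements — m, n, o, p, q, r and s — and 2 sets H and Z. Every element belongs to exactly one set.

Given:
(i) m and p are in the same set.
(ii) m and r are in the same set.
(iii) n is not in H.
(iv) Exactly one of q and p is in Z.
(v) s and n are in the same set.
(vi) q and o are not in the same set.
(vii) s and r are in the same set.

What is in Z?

From (iii): n ∉ H.
(v): s matches n: s ∉ H.
(vii): r matches s: r ∉ H.
Only one set left: n ∈ Z.
Only one set left: r ∈ Z.
Only one set left: s ∈ Z.
(ii): m matches r: m ∉ H.
(ii): m matches r: m ∈ Z.
(i): p matches m: p ∉ H.
(i): p matches m: p ∈ Z.
(iv) (exactly one): q ∉ Z.
Only one set left: o ∈ Z.

Z = {m, n, o, p, r, s}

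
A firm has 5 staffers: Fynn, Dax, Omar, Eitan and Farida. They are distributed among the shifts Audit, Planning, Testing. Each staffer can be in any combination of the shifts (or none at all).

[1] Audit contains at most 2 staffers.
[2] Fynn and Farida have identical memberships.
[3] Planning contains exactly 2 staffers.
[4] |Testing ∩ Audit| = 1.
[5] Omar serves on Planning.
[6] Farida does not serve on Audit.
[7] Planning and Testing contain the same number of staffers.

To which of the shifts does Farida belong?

Farida: none

From (5): Omar ∈ Planning.
From (6): Farida ∉ Audit.
(2): Fynn matches Farida: Fynn ∉ Audit.
Suppose Farida ∈ Planning: no assignment then satisfies all the clues, so Farida ∉ Planning.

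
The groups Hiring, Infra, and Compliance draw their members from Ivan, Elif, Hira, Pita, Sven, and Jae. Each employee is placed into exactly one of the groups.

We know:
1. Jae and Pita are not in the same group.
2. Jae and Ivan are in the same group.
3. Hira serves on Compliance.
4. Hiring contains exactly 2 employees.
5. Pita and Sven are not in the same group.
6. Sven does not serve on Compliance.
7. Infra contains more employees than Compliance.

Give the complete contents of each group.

Hiring = {Elif, Pita}; Infra = {Ivan, Jae, Sven}; Compliance = {Hira}

From (3): Hira ∈ Compliance.
From (6): Sven ∉ Compliance.
Suppose Ivan ∈ Hiring: no assignment then satisfies all the clues, so Ivan ∉ Hiring.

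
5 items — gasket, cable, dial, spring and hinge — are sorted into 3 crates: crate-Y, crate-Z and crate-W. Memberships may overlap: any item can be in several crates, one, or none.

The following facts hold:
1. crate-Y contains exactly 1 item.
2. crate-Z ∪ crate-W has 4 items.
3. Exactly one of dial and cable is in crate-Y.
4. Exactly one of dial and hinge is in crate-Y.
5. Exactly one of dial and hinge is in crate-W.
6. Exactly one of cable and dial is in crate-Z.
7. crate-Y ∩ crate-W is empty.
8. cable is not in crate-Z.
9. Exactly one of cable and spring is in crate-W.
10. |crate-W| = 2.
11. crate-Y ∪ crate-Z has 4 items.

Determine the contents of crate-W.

crate-W = {hinge, spring}

From (8): cable ∉ crate-Z.
(6) (exactly one): dial ∈ crate-Z.
Suppose gasket ∈ crate-W: no assignment then satisfies all the clues, so gasket ∉ crate-W.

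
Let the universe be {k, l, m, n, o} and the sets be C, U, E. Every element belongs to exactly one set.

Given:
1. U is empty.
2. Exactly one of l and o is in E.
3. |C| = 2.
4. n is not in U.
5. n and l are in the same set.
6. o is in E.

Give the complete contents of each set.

C = {l, n}; U = {}; E = {k, m, o}

From (4): n ∉ U.
From (6): o ∈ E.
(1): U already has 0, so the rest are out.
(2) (exactly one): l ∉ E.
(5): n matches l: n ∉ E.
Only one set left: l ∈ C.
Only one set left: n ∈ C.
(3): C already has 2, so the rest are out.
Only one set left: k ∈ E.
Only one set left: m ∈ E.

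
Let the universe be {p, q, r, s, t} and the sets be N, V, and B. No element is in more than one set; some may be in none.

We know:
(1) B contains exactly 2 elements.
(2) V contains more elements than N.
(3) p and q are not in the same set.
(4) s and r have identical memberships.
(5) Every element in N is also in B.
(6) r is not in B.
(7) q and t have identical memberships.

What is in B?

B = {q, t}

From (6): r ∉ B.
(4): s matches r: s ∉ B.
(5) contrapositive: r ∉ N.
(5) contrapositive: s ∉ N.
Suppose p ∈ B: no assignment then satisfies all the clues, so p ∉ B.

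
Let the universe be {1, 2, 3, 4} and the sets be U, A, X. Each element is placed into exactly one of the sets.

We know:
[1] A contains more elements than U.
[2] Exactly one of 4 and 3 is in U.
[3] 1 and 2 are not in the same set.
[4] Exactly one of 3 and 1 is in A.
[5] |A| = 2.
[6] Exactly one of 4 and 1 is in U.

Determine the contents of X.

X = {1}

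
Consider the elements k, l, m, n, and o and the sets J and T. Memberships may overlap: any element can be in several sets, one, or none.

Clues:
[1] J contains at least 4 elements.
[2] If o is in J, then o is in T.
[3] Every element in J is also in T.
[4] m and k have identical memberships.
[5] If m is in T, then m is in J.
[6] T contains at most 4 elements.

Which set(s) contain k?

k: J, T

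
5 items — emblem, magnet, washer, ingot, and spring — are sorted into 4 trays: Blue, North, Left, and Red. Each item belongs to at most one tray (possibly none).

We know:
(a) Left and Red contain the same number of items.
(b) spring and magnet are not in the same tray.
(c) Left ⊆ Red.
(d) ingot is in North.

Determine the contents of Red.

Red = {}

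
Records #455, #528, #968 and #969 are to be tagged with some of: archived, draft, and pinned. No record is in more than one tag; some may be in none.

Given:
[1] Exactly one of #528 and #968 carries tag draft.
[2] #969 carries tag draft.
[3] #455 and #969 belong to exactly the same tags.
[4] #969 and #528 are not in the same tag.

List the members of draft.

draft = {#455, #968, #969}

From (2): #969 ∈ draft.
(3): #455 matches #969: #455 ∉ archived.
(3): #455 matches #969: #455 ∈ draft.
(4): #528 ∉ draft.
(1) (exactly one): #968 ∈ draft.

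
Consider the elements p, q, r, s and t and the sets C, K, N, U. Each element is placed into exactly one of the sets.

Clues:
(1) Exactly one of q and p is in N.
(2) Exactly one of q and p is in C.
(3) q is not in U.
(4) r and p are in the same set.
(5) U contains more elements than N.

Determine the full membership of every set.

From (3): q ∉ U.
Suppose p ∉ C: no assignment then satisfies all the clues, so p ∈ C.

C = {p, r}; K = {}; N = {q}; U = {s, t}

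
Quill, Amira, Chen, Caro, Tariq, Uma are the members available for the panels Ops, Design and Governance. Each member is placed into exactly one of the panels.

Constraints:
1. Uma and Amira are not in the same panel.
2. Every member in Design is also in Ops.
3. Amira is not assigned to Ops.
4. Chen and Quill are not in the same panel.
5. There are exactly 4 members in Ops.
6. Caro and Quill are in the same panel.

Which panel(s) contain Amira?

Amira: Governance

From (3): Amira ∉ Ops.
(2) contrapositive: Amira ∉ Design.
Only one panel left: Amira ∈ Governance.
(1): Uma ∉ Governance.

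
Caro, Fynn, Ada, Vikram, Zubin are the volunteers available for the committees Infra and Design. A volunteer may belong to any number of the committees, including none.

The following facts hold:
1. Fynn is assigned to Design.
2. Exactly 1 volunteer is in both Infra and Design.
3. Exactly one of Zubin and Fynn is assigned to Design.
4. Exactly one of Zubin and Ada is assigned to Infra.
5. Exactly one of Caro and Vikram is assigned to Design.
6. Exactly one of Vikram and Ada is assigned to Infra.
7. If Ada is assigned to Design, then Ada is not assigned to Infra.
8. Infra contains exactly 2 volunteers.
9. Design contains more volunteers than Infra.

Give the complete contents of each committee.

From (1): Fynn ∈ Design.
(3) (exactly one): Zubin ∉ Design.
Suppose Caro ∈ Infra: no assignment then satisfies all the clues, so Caro ∉ Infra.

Infra = {Vikram, Zubin}; Design = {Ada, Fynn, Vikram}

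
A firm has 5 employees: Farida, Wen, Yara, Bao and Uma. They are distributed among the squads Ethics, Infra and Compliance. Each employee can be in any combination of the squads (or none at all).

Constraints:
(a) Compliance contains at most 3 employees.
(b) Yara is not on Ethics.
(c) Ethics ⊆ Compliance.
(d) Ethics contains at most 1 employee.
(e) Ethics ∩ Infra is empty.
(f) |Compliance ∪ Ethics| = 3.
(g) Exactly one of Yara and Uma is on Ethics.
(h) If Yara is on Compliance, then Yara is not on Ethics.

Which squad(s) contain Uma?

From (b): Yara ∉ Ethics.
(g) (exactly one): Uma ∈ Ethics.
(c) with Uma ∈ Ethics: Uma ∈ Compliance.
(d): Ethics already has 1, so the rest are out.
(e) (disjoint): Uma ∉ Infra.

Uma: Compliance, Ethics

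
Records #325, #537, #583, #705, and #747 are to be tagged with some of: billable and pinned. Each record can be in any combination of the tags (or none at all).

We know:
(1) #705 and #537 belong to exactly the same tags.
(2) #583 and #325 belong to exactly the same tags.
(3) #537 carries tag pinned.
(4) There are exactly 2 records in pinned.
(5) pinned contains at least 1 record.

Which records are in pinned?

From (3): #537 ∈ pinned.
(1): #705 matches #537: #705 ∈ pinned.
(4): pinned already has 2, so the rest are out.

pinned = {#537, #705}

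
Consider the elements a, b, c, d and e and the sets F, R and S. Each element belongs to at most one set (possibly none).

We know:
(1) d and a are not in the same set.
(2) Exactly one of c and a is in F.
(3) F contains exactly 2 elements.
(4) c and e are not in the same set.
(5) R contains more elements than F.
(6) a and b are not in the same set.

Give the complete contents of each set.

F = {a, e}; R = {b, c, d}; S = {}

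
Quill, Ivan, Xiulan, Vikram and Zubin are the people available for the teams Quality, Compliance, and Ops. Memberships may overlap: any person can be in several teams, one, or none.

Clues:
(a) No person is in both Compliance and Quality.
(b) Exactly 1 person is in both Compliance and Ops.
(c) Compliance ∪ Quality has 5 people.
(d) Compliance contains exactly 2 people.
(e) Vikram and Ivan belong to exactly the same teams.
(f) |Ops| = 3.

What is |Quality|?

3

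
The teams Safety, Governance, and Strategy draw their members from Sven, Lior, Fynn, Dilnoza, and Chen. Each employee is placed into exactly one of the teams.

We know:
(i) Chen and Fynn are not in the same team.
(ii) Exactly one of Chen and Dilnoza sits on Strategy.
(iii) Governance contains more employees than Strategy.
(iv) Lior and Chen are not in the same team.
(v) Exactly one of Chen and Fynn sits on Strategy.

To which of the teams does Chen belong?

Chen: Strategy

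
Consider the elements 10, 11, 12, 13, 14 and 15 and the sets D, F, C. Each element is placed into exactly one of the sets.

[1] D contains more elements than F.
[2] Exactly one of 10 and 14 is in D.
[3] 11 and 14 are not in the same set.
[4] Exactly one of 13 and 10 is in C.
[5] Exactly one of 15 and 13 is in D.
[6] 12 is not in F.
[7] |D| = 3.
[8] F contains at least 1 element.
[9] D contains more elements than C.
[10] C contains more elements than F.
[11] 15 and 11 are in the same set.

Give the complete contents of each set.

D = {10, 11, 15}; F = {14}; C = {12, 13}

From (6): 12 ∉ F.
Suppose 10 ∉ D: no assignment then satisfies all the clues, so 10 ∈ D.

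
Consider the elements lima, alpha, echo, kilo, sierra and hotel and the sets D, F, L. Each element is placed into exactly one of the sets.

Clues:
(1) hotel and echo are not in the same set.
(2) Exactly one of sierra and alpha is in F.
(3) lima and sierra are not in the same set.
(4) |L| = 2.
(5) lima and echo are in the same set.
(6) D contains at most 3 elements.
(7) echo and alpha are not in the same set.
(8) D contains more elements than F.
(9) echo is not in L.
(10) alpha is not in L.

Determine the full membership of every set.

D = {echo, kilo, lima}; F = {alpha}; L = {hotel, sierra}

From (9): echo ∉ L.
From (10): alpha ∉ L.
(5): lima matches echo: lima ∉ L.
Suppose lima ∉ D: no assignment then satisfies all the clues, so lima ∈ D.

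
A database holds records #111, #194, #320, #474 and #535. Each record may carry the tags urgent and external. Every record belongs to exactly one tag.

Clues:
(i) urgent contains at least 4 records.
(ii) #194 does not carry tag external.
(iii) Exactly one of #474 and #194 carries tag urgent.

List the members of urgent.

urgent = {#111, #194, #320, #535}

From (ii): #194 ∉ external.
Only one tag left: #194 ∈ urgent.
(iii) (exactly one): #474 ∉ urgent.
Only one tag left: #474 ∈ external.
(i): only 4 candidates remain for urgent, so all are in.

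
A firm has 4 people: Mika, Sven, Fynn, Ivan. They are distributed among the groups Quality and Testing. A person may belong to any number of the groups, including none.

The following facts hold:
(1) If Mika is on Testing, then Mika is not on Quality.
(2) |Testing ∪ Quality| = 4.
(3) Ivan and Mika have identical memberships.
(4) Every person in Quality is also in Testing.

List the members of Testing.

Testing = {Fynn, Ivan, Mika, Sven}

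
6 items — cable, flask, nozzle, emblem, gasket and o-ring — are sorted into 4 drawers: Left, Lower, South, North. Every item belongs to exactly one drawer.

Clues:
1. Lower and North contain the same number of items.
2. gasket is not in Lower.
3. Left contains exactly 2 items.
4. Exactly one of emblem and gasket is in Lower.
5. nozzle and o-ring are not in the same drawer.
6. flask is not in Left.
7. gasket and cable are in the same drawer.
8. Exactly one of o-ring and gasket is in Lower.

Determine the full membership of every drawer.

Left = {cable, gasket}; Lower = {emblem, o-ring}; South = {}; North = {flask, nozzle}

From (2): gasket ∉ Lower.
From (6): flask ∉ Left.
(4) (exactly one): emblem ∈ Lower.
(7): cable matches gasket: cable ∉ Lower.
(8) (exactly one): o-ring ∈ Lower.
(5): nozzle ∉ Lower.
Suppose cable ∉ Left: no assignment then satisfies all the clues, so cable ∈ Left.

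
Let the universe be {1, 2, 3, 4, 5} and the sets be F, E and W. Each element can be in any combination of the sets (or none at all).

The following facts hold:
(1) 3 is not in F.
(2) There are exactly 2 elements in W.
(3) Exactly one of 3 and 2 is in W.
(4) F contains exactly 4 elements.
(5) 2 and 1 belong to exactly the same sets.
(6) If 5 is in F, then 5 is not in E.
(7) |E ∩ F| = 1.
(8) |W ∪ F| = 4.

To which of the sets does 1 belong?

1: F, W

From (1): 3 ∉ F.
(4): only 4 candidates remain for F, so all are in.
(6): 5 ∉ E.
Suppose 1 ∈ E: no assignment then satisfies all the clues, so 1 ∉ E.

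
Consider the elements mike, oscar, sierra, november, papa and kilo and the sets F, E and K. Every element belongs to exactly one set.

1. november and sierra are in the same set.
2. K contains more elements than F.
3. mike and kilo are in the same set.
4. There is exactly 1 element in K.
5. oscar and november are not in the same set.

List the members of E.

E = {kilo, mike, november, papa, sierra}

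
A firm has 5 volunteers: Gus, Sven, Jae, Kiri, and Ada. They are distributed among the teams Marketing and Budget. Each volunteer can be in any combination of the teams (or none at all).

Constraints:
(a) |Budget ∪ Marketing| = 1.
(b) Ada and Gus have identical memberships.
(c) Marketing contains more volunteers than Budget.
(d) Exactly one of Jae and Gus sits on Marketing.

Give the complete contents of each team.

Marketing = {Jae}; Budget = {}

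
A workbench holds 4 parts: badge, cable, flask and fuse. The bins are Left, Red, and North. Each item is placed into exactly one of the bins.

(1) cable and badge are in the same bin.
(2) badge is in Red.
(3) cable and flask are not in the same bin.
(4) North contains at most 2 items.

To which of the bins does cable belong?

cable: Red

From (2): badge ∈ Red.
(1): cable matches badge: cable ∉ Left.
(1): cable matches badge: cable ∈ Red.
(3): flask ∉ Red.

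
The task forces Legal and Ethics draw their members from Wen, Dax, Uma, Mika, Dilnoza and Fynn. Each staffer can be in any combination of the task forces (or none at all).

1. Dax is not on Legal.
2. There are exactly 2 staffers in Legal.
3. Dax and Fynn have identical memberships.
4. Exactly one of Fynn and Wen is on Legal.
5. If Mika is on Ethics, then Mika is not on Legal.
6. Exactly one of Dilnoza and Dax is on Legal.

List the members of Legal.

Legal = {Dilnoza, Wen}

From (1): Dax ∉ Legal.
(3): Fynn matches Dax: Fynn ∉ Legal.
(4) (exactly one): Wen ∈ Legal.
(6) (exactly one): Dilnoza ∈ Legal.
(2): Legal already has 2, so the rest are out.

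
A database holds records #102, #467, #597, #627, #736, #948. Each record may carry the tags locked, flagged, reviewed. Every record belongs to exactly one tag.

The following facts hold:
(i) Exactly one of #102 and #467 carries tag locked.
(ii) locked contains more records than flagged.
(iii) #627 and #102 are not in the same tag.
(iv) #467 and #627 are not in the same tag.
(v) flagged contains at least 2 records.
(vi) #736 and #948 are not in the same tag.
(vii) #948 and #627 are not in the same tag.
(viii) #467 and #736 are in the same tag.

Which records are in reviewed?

reviewed = {#627}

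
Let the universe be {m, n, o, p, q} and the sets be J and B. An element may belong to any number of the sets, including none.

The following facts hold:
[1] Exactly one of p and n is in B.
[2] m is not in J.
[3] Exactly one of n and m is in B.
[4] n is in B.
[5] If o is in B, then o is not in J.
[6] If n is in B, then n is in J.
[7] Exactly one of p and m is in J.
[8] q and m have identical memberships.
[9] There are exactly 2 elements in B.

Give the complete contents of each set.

J = {n, p}; B = {n, o}

From (2): m ∉ J.
From (4): n ∈ B.
(1) (exactly one): p ∉ B.
(3) (exactly one): m ∉ B.
(6): n ∈ J.
(7) (exactly one): p ∈ J.
(8): q matches m: q ∉ J.
(8): q matches m: q ∉ B.
(9): only 2 candidates remain for B, so all are in.
(5): o ∉ J.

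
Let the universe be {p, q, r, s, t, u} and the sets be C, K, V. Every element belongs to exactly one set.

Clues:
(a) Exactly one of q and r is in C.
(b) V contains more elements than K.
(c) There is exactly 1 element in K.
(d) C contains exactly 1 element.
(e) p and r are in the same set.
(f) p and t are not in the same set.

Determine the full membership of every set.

C = {q}; K = {t}; V = {p, r, s, u}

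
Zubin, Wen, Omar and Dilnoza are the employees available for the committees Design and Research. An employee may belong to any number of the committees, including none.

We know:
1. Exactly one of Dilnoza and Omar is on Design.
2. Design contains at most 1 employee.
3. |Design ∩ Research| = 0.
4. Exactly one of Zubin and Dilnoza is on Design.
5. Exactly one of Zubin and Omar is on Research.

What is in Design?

Design = {Dilnoza}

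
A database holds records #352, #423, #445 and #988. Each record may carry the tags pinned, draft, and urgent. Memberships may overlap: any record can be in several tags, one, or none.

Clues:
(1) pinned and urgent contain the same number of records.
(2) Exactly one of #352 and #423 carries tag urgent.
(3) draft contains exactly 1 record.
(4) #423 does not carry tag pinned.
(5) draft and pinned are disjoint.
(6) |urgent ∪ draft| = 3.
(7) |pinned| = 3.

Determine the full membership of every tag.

pinned = {#352, #445, #988}; draft = {#423}; urgent = {#423, #445, #988}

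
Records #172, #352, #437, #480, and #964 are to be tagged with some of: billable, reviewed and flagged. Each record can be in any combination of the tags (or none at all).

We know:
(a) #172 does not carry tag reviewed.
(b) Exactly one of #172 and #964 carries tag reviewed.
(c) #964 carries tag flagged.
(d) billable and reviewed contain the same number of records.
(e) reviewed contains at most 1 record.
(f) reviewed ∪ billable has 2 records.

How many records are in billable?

1

From (a): #172 ∉ reviewed.
From (c): #964 ∈ flagged.
(b) (exactly one): #964 ∈ reviewed.
(e): reviewed already has 1, so the rest are out.
Suppose #964 ∈ billable: no assignment then satisfies all the clues, so #964 ∉ billable.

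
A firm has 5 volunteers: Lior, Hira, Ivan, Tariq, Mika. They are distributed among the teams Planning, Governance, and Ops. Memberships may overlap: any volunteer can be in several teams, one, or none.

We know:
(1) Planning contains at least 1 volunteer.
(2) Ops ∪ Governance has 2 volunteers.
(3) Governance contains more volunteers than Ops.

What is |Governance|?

2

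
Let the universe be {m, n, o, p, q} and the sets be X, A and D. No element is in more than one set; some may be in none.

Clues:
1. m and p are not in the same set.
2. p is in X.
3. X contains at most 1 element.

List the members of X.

X = {p}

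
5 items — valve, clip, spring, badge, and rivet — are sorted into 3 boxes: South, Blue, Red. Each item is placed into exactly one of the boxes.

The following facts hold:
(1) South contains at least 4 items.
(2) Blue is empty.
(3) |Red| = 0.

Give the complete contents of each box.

(2): Blue already has 0, so the rest are out.
(3): Red already has 0, so the rest are out.
Only one box left: valve ∈ South.
Only one box left: clip ∈ South.
Only one box left: spring ∈ South.
Only one box left: badge ∈ South.
Only one box left: rivet ∈ South.

South = {badge, clip, rivet, spring, valve}; Blue = {}; Red = {}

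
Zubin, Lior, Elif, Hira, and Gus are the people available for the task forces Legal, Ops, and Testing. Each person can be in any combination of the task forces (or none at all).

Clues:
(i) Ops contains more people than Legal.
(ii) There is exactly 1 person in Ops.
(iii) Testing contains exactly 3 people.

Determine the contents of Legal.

Legal = {}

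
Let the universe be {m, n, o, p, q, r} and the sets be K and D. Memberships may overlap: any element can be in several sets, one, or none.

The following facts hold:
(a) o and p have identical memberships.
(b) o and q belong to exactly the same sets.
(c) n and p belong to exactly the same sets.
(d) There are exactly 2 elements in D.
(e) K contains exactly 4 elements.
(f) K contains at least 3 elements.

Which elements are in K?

K = {n, o, p, q}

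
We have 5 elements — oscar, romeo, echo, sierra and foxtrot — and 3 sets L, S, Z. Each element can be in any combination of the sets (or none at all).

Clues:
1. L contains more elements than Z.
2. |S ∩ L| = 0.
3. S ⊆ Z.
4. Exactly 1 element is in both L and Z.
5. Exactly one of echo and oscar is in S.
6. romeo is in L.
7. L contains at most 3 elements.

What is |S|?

1

From (6): romeo ∈ L.
Suppose romeo ∈ S: no assignment then satisfies all the clues, so romeo ∉ S.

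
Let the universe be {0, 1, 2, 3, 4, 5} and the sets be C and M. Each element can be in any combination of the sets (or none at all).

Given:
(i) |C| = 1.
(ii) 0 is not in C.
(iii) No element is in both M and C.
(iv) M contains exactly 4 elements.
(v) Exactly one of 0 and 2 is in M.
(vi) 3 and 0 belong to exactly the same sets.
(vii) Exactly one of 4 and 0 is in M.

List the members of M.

M = {0, 1, 3, 5}

From (ii): 0 ∉ C.
(vi): 3 matches 0: 3 ∉ C.
Suppose 0 ∉ M: no assignment then satisfies all the clues, so 0 ∈ M.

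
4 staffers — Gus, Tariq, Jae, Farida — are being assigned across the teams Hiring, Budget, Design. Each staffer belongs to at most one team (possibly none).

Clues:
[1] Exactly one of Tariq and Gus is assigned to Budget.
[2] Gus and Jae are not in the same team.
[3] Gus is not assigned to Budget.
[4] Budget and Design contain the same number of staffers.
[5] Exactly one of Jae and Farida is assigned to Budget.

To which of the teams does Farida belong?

Farida: Design

From (3): Gus ∉ Budget.
(1) (exactly one): Tariq ∈ Budget.
Suppose Farida ∈ Hiring: no assignment then satisfies all the clues, so Farida ∉ Hiring.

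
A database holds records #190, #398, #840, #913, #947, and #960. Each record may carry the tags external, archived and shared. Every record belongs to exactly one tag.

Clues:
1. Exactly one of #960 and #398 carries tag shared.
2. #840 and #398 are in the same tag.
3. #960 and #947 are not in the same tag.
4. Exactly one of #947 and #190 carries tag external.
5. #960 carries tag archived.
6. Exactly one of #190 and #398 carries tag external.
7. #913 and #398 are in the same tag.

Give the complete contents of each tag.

external = {#190}; archived = {#960}; shared = {#398, #840, #913, #947}

From (5): #960 ∈ archived.
(1) (exactly one): #398 ∈ shared.
(2): #840 matches #398: #840 ∉ external.
(2): #840 matches #398: #840 ∉ archived.
(2): #840 matches #398: #840 ∈ shared.
(3): #947 ∉ archived.
(6) (exactly one): #190 ∈ external.
(7): #913 matches #398: #913 ∉ external.
(7): #913 matches #398: #913 ∉ archived.
(7): #913 matches #398: #913 ∈ shared.
(4) (exactly one): #947 ∉ external.
Only one tag left: #947 ∈ shared.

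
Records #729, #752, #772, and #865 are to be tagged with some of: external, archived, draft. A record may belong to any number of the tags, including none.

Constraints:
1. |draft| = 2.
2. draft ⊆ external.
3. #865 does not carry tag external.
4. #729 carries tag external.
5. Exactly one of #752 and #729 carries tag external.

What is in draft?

draft = {#729, #772}

From (3): #865 ∉ external.
From (4): #729 ∈ external.
(2) contrapositive: #865 ∉ draft.
(5) (exactly one): #752 ∉ external.
(2) contrapositive: #752 ∉ draft.
(1): only 2 candidates remain for draft, so all are in.
(2) with #772 ∈ draft: #772 ∈ external.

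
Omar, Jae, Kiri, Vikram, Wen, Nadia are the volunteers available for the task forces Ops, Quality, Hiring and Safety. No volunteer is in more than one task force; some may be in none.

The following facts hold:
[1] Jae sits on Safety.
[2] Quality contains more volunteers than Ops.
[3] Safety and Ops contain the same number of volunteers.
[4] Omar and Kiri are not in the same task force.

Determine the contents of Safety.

Safety = {Jae}

From (1): Jae ∈ Safety.
Suppose Omar ∈ Safety: no assignment then satisfies all the clues, so Omar ∉ Safety.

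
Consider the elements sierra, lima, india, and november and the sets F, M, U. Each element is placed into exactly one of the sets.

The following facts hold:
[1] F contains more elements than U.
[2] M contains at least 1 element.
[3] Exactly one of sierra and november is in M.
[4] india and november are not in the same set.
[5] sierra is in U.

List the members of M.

M = {november}

From (5): sierra ∈ U.
(3) (exactly one): november ∈ M.
(4): india ∉ M.
Suppose lima ∈ M: no assignment then satisfies all the clues, so lima ∉ M.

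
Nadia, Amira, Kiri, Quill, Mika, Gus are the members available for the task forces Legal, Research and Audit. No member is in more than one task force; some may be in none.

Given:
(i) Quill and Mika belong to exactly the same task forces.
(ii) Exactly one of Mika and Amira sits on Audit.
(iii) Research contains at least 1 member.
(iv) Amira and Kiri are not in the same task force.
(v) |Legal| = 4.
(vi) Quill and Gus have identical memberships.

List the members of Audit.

Audit = {Amira}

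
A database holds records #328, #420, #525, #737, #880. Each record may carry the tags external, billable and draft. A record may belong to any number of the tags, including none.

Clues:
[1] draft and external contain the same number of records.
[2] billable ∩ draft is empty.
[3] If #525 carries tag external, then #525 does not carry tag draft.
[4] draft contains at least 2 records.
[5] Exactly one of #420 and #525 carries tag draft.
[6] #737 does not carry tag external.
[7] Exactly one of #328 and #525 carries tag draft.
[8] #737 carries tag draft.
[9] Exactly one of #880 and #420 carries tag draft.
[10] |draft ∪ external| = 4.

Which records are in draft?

draft = {#328, #420, #737}

From (6): #737 ∉ external.
From (8): #737 ∈ draft.
(2) (disjoint): #737 ∉ billable.
Suppose #328 ∉ draft: no assignment then satisfies all the clues, so #328 ∈ draft.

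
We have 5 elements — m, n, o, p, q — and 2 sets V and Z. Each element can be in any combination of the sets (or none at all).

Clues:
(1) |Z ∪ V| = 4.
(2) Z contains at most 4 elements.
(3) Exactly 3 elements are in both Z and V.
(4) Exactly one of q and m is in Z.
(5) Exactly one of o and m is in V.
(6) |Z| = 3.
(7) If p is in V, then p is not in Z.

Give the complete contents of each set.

V = {n, o, p, q}; Z = {n, o, q}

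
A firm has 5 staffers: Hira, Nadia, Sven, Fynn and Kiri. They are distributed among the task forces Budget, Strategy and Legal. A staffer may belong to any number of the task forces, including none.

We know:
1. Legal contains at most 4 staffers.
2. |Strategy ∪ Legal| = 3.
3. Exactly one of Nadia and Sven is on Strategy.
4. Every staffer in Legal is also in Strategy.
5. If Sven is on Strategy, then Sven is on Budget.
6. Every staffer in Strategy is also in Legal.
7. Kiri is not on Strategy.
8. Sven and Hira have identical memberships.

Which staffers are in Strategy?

Strategy = {Fynn, Hira, Sven}

From (7): Kiri ∉ Strategy.
(4) contrapositive: Kiri ∉ Legal.
Suppose Hira ∉ Strategy: no assignment then satisfies all the clues, so Hira ∈ Strategy.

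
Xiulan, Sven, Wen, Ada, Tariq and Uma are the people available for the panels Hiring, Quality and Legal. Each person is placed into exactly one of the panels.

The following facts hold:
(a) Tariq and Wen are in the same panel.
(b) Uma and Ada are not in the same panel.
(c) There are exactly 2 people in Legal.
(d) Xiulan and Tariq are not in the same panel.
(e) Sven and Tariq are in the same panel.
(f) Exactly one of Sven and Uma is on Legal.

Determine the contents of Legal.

Legal = {Uma, Xiulan}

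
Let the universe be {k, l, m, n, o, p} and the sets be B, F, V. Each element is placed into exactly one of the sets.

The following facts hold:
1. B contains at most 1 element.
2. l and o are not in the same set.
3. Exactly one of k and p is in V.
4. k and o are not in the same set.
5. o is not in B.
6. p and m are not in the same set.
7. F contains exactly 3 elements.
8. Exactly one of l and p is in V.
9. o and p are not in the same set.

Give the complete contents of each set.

From (5): o ∉ B.
Suppose k ∈ B: no assignment then satisfies all the clues, so k ∉ B.

B = {p}; F = {m, n, o}; V = {k, l}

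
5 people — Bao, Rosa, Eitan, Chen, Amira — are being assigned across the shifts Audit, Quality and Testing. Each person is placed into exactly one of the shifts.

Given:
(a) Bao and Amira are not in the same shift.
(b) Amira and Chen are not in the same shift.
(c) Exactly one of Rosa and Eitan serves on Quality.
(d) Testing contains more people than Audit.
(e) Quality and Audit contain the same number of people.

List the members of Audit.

Audit = {Amira}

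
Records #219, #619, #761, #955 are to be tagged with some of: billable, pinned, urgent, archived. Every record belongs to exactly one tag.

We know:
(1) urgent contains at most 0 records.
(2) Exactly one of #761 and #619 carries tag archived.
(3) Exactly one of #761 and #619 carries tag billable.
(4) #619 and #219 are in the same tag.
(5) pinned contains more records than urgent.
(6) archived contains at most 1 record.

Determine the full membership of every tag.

billable = {#219, #619}; pinned = {#955}; urgent = {}; archived = {#761}

(1): urgent already has 0, so the rest are out.
Suppose #219 ∉ billable: no assignment then satisfies all the clues, so #219 ∈ billable.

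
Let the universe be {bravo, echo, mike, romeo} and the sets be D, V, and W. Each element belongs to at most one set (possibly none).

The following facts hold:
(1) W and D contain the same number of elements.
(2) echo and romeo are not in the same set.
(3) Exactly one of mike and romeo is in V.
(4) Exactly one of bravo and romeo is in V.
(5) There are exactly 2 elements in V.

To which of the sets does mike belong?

mike: V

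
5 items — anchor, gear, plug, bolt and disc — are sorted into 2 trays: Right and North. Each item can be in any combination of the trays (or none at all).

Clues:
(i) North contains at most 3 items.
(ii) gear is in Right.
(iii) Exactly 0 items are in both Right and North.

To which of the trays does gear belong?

From (ii): gear ∈ Right.
Suppose gear ∈ North: no assignment then satisfies all the clues, so gear ∉ North.

gear: Right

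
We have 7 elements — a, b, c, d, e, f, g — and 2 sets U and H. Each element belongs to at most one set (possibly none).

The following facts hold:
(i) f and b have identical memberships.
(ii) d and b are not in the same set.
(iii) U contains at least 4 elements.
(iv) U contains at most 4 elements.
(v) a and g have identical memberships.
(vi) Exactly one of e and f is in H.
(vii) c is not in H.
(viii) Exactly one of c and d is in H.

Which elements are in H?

From (vii): c ∉ H.
(viii) (exactly one): d ∈ H.
(ii): b ∉ H.
(i): f matches b: f ∉ H.
(vi) (exactly one): e ∈ H.
Suppose a ∈ H: no assignment then satisfies all the clues, so a ∉ H.

H = {d, e}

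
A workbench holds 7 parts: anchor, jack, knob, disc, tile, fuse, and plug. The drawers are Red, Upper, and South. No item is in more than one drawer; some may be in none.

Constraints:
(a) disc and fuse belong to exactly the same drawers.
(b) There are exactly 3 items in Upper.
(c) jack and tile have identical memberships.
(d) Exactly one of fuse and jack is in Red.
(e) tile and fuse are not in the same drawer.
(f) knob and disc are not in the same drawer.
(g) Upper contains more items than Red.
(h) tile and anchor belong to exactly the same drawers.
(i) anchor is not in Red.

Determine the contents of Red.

Red = {disc, fuse}

From (i): anchor ∉ Red.
(h): tile matches anchor: tile ∉ Red.
(c): jack matches tile: jack ∉ Red.
(d) (exactly one): fuse ∈ Red.
(a): disc matches fuse: disc ∈ Red.
(f): knob ∉ Red.
Suppose plug ∈ Red: no assignment then satisfies all the clues, so plug ∉ Red.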